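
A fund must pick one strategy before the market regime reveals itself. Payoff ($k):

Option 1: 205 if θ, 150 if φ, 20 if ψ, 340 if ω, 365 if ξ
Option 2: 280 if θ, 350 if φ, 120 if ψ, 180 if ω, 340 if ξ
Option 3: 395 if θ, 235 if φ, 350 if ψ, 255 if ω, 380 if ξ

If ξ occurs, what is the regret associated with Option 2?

40

Best payoff under ξ is 380.
Regret = 380 − 340 = 40.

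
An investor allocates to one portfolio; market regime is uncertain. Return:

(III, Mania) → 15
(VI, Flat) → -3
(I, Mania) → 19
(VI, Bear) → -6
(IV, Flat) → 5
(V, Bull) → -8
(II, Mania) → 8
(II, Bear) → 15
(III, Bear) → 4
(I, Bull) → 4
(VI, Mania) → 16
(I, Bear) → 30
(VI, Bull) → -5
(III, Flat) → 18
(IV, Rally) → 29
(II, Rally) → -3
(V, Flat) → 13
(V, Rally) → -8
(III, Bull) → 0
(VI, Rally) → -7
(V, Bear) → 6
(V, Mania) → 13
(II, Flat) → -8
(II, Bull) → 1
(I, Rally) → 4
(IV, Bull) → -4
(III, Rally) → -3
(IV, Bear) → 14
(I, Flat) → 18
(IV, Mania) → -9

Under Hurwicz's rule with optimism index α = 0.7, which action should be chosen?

I

I: 0.7·30 + 0.3·4 = 22.2
II: 0.7·15 + 0.3·(-8) = 8.1
III: 0.7·18 + 0.3·(-3) = 11.7
IV: 0.7·29 + 0.3·(-9) = 17.6
V: 0.7·13 + 0.3·(-8) = 6.7
VI: 0.7·16 + 0.3·(-7) = 9.1
Highest Hurwicz score = 22.2 → I.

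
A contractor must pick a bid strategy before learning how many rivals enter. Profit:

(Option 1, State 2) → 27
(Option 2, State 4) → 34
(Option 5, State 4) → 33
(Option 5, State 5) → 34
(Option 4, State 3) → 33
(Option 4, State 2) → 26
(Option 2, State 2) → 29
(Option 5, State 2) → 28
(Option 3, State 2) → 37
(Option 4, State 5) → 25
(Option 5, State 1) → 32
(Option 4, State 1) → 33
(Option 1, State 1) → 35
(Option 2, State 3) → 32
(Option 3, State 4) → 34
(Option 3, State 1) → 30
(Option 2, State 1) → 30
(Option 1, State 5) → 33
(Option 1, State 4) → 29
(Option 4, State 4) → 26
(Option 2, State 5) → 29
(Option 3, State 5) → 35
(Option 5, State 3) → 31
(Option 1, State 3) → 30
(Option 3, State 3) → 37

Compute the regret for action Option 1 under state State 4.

5

Best payoff under State 4 is 34.
Regret = 34 − 29 = 5.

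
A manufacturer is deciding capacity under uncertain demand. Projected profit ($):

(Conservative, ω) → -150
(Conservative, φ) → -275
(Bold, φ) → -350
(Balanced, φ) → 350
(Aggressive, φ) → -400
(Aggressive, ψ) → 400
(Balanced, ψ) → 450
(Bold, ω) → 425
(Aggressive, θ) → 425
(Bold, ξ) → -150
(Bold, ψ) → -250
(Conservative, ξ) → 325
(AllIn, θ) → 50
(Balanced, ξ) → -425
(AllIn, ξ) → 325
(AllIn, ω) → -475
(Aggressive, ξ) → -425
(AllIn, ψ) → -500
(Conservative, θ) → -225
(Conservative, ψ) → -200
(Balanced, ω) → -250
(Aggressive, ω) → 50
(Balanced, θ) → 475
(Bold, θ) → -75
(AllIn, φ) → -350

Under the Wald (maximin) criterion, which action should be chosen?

Conservative

Row minima: Conservative=-275, Balanced=-425, Aggressive=-425, Bold=-350, AllIn=-500
Best worst-case = -275 → Conservative.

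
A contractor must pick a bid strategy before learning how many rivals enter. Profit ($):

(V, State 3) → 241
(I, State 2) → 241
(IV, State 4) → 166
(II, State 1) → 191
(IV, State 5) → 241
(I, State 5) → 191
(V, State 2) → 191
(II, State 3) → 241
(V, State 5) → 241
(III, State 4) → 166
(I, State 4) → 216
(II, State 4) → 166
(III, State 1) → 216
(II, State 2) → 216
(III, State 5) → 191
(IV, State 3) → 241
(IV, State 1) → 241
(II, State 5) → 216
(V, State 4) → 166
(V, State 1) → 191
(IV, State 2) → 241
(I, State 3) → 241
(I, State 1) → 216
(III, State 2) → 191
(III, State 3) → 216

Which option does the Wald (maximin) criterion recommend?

Row minima: I=191, II=166, III=166, IV=166, V=166
Best worst-case = 191 → I.

I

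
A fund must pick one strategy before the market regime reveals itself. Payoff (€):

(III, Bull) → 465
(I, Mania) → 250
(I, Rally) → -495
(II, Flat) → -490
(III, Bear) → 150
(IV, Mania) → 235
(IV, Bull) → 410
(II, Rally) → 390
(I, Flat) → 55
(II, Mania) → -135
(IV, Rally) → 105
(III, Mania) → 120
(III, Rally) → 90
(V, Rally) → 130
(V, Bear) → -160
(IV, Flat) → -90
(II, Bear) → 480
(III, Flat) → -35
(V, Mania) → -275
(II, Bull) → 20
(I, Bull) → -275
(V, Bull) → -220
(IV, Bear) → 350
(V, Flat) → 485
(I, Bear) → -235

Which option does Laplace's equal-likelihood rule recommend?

Row averages: I=-140, II=53, III=158, IV=202, V=-8
Highest average = 202 → IV.

IV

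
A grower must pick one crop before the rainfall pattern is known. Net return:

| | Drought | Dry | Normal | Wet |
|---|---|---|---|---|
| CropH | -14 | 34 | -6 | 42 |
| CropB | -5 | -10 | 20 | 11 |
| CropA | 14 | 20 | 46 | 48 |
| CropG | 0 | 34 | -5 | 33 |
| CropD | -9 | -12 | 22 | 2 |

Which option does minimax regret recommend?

Column bests: Drought=14, Dry=34, Normal=46, Wet=48.
CropH regrets: 28, 0, 52, 6 → max 52
CropB regrets: 19, 44, 26, 37 → max 44
CropA regrets: 0, 14, 0, 0 → max 14
CropG regrets: 14, 0, 51, 15 → max 51
CropD regrets: 23, 46, 24, 46 → max 46
Smallest max regret = 14 → CropA.

CropA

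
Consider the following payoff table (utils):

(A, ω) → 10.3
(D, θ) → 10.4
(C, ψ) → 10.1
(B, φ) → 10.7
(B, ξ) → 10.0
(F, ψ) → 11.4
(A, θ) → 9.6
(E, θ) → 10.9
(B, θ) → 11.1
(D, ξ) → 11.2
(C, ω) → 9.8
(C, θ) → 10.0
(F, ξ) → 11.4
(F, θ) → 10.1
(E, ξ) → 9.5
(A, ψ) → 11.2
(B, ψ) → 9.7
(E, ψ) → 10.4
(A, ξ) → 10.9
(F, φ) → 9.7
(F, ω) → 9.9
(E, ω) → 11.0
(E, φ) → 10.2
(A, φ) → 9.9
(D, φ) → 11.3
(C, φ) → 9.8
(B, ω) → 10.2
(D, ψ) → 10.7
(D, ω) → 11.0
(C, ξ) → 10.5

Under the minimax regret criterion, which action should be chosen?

D

Column bests: θ=11.1, φ=11.3, ψ=11.4, ω=11.0, ξ=11.4.
A regrets: 1.5, 1.4, 0.2, 0.7, 0.5 → max 1.5
B regrets: 0.0, 0.6, 1.7, 0.8, 1.4 → max 1.7
C regrets: 1.1, 1.5, 1.3, 1.2, 0.9 → max 1.5
D regrets: 0.7, 0.0, 0.7, 0.0, 0.2 → max 0.7
E regrets: 0.2, 1.1, 1.0, 0.0, 1.9 → max 1.9
F regrets: 1.0, 1.6, 0.0, 1.1, 0.0 → max 1.6
Smallest max regret = 0.7 → D.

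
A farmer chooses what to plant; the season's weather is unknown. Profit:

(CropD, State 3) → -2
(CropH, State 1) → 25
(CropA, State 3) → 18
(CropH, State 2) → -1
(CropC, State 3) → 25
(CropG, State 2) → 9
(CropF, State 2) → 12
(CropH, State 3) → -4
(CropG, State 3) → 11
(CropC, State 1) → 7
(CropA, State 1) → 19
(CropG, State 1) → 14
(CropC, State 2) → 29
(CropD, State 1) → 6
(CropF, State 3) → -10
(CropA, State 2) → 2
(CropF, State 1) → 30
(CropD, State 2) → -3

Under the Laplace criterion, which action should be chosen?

Row averages: CropF=32/3, CropA=13, CropH=20/3, CropC=61/3, CropG=34/3, CropD=1/3
Highest average = 61/3 → CropC.

CropC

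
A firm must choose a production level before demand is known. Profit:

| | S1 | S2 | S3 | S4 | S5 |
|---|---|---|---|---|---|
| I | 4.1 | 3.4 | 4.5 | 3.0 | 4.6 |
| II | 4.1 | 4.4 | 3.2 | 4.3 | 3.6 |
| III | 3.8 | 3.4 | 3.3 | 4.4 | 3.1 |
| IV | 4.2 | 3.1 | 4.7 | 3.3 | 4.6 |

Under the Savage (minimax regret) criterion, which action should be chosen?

IV

Column bests: S1=4.2, S2=4.4, S3=4.7, S4=4.4, S5=4.6.
I regrets: 0.1, 1.0, 0.2, 1.4, 0.0 → max 1.4
II regrets: 0.1, 0.0, 1.5, 0.1, 1.0 → max 1.5
III regrets: 0.4, 1.0, 1.4, 0.0, 1.5 → max 1.5
IV regrets: 0.0, 1.3, 0.0, 1.1, 0.0 → max 1.3
Smallest max regret = 1.3 → IV.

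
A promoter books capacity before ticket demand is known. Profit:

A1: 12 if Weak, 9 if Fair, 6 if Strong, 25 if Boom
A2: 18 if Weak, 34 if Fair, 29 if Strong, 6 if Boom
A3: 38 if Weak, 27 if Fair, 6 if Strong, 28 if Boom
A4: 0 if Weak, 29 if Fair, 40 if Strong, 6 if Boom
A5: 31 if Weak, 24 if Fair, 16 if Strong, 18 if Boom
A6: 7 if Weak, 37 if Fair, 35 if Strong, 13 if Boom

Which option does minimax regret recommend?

A2

Column bests: Weak=38, Fair=37, Strong=40, Boom=28.
A1 regrets: 26, 28, 34, 3 → max 34
A2 regrets: 20, 3, 11, 22 → max 22
A3 regrets: 0, 10, 34, 0 → max 34
A4 regrets: 38, 8, 0, 22 → max 38
A5 regrets: 7, 13, 24, 10 → max 24
A6 regrets: 31, 0, 5, 15 → max 31
Smallest max regret = 22 → A2.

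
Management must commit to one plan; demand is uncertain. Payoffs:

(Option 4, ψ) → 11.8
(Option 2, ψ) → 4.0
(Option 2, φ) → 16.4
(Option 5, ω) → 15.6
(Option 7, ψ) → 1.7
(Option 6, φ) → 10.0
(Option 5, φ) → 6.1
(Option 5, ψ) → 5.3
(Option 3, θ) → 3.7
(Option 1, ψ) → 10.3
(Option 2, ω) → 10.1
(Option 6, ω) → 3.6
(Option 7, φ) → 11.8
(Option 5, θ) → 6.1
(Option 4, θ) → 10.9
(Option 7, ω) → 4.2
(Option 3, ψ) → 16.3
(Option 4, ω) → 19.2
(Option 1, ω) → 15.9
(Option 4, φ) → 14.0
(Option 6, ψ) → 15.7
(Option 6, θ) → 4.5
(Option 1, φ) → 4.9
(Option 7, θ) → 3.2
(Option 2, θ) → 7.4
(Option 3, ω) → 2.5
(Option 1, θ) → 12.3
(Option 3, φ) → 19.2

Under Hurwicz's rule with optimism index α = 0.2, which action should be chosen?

Option 4

Option 1: 0.2·15.9 + 0.8·4.9 = 7.1
Option 2: 0.2·16.4 + 0.8·4.0 = 6.48
Option 3: 0.2·19.2 + 0.8·2.5 = 5.84
Option 4: 0.2·19.2 + 0.8·10.9 = 12.56
Option 5: 0.2·15.6 + 0.8·5.3 = 7.36
Option 6: 0.2·15.7 + 0.8·3.6 = 6.02
Option 7: 0.2·11.8 + 0.8·1.7 = 3.72
Highest Hurwicz score = 12.56 → Option 4.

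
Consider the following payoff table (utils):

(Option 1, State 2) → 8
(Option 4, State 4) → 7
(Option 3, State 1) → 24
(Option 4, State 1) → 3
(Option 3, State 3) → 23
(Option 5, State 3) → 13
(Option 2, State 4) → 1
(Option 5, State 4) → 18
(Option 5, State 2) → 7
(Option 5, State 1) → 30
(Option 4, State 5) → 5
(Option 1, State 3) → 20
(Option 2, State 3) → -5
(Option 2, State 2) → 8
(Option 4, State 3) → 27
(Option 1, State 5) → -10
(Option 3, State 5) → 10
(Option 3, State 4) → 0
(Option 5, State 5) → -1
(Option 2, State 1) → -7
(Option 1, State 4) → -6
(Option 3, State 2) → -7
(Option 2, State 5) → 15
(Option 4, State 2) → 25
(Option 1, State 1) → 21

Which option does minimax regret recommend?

Option 5

Column bests: State 1=30, State 2=25, State 3=27, State 4=18, State 5=15.
Option 1 regrets: 9, 17, 7, 24, 25 → max 25
Option 2 regrets: 37, 17, 32, 17, 0 → max 37
Option 3 regrets: 6, 32, 4, 18, 5 → max 32
Option 4 regrets: 27, 0, 0, 11, 10 → max 27
Option 5 regrets: 0, 18, 14, 0, 16 → max 18
Smallest max regret = 18 → Option 5.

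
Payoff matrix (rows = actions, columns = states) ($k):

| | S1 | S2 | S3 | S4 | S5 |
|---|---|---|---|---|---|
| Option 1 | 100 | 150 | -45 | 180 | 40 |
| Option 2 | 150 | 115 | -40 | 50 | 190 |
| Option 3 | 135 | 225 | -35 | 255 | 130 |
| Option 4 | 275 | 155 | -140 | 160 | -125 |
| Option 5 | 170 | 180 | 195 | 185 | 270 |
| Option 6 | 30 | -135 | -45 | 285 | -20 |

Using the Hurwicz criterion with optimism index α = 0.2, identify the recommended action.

Option 5

Option 1: 0.2·180 + 0.8·(-45) = 0
Option 2: 0.2·190 + 0.8·(-40) = 6
Option 3: 0.2·255 + 0.8·(-35) = 23
Option 4: 0.2·275 + 0.8·(-140) = -57
Option 5: 0.2·270 + 0.8·170 = 190
Option 6: 0.2·285 + 0.8·(-135) = -51
Highest Hurwicz score = 190 → Option 5.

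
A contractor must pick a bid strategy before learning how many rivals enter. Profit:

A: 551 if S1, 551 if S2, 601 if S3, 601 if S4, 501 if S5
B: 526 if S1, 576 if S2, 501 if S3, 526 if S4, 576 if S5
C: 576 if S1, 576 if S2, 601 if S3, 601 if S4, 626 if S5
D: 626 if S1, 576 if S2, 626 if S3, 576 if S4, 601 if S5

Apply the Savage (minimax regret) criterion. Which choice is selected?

Column bests: S1=626, S2=576, S3=626, S4=601, S5=626.
A regrets: 75, 25, 25, 0, 125 → max 125
B regrets: 100, 0, 125, 75, 50 → max 125
C regrets: 50, 0, 25, 0, 0 → max 50
D regrets: 0, 0, 0, 25, 25 → max 25
Smallest max regret = 25 → D.

D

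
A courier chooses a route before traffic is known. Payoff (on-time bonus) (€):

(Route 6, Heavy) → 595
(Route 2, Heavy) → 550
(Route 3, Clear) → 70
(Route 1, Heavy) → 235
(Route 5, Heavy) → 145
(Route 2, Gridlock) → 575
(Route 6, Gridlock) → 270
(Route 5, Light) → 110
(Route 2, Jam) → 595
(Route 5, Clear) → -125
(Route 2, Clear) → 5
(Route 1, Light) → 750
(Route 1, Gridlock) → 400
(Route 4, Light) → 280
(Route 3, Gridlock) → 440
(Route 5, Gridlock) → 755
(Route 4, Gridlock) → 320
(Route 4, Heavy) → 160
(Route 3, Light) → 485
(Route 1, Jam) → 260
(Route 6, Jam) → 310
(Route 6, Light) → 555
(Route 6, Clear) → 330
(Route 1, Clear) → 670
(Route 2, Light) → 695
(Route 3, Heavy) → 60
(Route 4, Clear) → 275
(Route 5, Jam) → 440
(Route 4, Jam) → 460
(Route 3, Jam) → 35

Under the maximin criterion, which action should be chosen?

Route 6

Row minima: Route 1=235, Route 2=5, Route 3=35, Route 4=160, Route 5=-125, Route 6=270
Best worst-case = 270 → Route 6.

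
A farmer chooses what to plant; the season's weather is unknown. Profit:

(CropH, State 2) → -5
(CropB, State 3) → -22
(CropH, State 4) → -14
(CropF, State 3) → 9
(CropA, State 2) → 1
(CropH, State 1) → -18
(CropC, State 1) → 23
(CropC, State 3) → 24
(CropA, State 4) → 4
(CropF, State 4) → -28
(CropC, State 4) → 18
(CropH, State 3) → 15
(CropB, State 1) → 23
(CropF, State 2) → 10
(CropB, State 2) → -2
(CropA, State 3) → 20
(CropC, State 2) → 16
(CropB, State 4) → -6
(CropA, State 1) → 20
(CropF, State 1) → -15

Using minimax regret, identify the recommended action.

Column bests: State 1=23, State 2=16, State 3=24, State 4=18.
CropF regrets: 38, 6, 15, 46 → max 46
CropA regrets: 3, 15, 4, 14 → max 15
CropB regrets: 0, 18, 46, 24 → max 46
CropC regrets: 0, 0, 0, 0 → max 0
CropH regrets: 41, 21, 9, 32 → max 41
Smallest max regret = 0 → CropC.

CropC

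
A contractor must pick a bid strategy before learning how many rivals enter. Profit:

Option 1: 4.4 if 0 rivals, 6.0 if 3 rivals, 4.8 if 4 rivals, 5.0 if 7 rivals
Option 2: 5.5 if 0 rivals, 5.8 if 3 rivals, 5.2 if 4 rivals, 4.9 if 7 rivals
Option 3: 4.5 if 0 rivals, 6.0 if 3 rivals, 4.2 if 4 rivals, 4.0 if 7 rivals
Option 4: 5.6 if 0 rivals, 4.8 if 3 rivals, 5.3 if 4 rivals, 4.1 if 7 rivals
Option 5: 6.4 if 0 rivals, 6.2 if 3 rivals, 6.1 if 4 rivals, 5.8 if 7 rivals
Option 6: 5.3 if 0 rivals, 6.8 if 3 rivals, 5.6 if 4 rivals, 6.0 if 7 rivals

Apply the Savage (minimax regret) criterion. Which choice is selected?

Column bests: 0 rivals=6.4, 3 rivals=6.8, 4 rivals=6.1, 7 rivals=6.0.
Option 1 regrets: 2.0, 0.8, 1.3, 1.0 → max 2.0
Option 2 regrets: 0.9, 1.0, 0.9, 1.1 → max 1.1
Option 3 regrets: 1.9, 0.8, 1.9, 2.0 → max 2.0
Option 4 regrets: 0.8, 2.0, 0.8, 1.9 → max 2.0
Option 5 regrets: 0.0, 0.6, 0.0, 0.2 → max 0.6
Option 6 regrets: 1.1, 0.0, 0.5, 0.0 → max 1.1
Smallest max regret = 0.6 → Option 5.

Option 5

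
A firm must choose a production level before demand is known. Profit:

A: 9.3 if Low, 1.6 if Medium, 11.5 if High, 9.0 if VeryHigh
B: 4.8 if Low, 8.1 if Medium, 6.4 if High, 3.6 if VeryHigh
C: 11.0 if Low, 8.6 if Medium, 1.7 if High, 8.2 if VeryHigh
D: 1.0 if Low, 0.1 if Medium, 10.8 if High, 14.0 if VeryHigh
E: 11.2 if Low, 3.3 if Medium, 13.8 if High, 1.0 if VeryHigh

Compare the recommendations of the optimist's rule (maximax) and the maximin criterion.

Row maxima: A=11.5, B=8.1, C=11.0, D=14.0, E=13.8
Best best-case = 14.0 → D.
Row minima: A=1.6, B=3.6, C=1.7, D=0.1, E=1.0
Best worst-case = 3.6 → B.

maximax → D; maximin → B (disagree)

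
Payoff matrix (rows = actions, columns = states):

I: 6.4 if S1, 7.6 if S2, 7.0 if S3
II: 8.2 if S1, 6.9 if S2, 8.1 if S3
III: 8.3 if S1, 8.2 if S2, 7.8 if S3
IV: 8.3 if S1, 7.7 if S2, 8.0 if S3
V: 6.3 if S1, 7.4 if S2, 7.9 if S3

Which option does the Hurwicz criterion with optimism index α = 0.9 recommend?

I: 0.9·7.6 + 0.1·6.4 = 7.48
II: 0.9·8.2 + 0.1·6.9 = 8.07
III: 0.9·8.3 + 0.1·7.8 = 8.25
IV: 0.9·8.3 + 0.1·7.7 = 8.24
V: 0.9·7.9 + 0.1·6.3 = 7.74
Highest Hurwicz score = 8.25 → III.

III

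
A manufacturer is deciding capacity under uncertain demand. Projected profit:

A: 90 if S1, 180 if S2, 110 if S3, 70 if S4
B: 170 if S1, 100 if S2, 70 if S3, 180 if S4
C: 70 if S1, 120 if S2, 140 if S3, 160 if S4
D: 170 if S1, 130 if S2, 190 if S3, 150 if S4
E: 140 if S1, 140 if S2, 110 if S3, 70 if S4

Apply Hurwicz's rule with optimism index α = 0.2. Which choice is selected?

D

A: 0.2·180 + 0.8·70 = 92
B: 0.2·180 + 0.8·70 = 92
C: 0.2·160 + 0.8·70 = 88
D: 0.2·190 + 0.8·130 = 142
E: 0.2·140 + 0.8·70 = 84
Highest Hurwicz score = 142 → D.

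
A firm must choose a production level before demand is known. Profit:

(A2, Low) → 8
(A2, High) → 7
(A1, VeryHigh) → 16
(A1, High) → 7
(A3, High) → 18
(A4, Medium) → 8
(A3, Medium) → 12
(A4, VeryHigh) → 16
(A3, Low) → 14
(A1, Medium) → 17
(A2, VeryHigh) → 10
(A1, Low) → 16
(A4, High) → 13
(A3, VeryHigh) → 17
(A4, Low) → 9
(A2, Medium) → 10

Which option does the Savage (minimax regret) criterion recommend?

Column bests: Low=16, Medium=17, High=18, VeryHigh=17.
A1 regrets: 0, 0, 11, 1 → max 11
A2 regrets: 8, 7, 11, 7 → max 11
A3 regrets: 2, 5, 0, 0 → max 5
A4 regrets: 7, 9, 5, 1 → max 9
Smallest max regret = 5 → A3.

A3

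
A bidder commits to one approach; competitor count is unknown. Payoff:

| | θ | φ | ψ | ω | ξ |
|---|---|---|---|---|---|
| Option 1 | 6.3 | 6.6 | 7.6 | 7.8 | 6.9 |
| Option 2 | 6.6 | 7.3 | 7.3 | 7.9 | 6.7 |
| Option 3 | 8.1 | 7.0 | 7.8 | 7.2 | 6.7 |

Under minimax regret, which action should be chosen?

Option 3

Column bests: θ=8.1, φ=7.3, ψ=7.8, ω=7.9, ξ=6.9.
Option 1 regrets: 1.8, 0.7, 0.2, 0.1, 0.0 → max 1.8
Option 2 regrets: 1.5, 0.0, 0.5, 0.0, 0.2 → max 1.5
Option 3 regrets: 0.0, 0.3, 0.0, 0.7, 0.2 → max 0.7
Smallest max regret = 0.7 → Option 3.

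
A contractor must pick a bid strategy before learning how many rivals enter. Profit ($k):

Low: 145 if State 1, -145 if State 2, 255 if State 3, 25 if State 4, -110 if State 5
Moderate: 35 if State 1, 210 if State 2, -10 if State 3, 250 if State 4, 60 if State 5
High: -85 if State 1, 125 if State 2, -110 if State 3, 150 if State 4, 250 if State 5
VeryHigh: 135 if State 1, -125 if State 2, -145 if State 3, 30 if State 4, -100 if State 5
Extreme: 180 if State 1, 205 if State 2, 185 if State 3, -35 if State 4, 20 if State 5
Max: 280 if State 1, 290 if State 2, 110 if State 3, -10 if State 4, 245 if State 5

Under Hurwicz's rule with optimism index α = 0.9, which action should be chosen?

Max

Low: 0.9·255 + 0.1·(-145) = 215
Moderate: 0.9·250 + 0.1·(-10) = 224
High: 0.9·250 + 0.1·(-110) = 214
VeryHigh: 0.9·135 + 0.1·(-145) = 107
Extreme: 0.9·205 + 0.1·(-35) = 181
Max: 0.9·290 + 0.1·(-10) = 260
Highest Hurwicz score = 260 → Max.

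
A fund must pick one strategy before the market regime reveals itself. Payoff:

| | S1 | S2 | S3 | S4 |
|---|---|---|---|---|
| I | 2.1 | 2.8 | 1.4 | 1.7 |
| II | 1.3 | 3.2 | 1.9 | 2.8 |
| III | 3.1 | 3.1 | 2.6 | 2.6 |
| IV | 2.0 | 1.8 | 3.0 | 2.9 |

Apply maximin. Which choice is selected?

III

Row minima: I=1.4, II=1.3, III=2.6, IV=1.8
Best worst-case = 2.6 → III.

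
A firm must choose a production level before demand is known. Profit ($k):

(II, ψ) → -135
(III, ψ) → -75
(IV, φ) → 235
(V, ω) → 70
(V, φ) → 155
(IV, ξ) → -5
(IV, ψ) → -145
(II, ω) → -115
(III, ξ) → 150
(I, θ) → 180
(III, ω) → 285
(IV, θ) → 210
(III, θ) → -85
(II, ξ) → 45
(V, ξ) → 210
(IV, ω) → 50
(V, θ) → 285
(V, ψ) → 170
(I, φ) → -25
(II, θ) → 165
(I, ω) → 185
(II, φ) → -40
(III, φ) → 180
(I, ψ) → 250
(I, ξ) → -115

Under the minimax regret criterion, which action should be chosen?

V

Column bests: θ=285, φ=235, ψ=250, ω=285, ξ=210.
I regrets: 105, 260, 0, 100, 325 → max 325
II regrets: 120, 275, 385, 400, 165 → max 400
III regrets: 370, 55, 325, 0, 60 → max 370
IV regrets: 75, 0, 395, 235, 215 → max 395
V regrets: 0, 80, 80, 215, 0 → max 215
Smallest max regret = 215 → V.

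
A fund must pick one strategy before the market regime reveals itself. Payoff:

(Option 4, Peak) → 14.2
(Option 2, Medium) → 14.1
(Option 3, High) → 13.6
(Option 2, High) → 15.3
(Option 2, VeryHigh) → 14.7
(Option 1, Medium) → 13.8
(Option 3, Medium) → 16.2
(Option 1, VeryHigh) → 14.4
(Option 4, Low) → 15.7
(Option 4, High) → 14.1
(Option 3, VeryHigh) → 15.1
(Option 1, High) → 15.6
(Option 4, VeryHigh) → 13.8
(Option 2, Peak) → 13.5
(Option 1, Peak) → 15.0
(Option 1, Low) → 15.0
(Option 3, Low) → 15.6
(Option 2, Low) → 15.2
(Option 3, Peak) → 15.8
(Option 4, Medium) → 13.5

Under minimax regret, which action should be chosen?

Column bests: Low=15.7, Medium=16.2, High=15.6, VeryHigh=15.1, Peak=15.8.
Option 1 regrets: 0.7, 2.4, 0.0, 0.7, 0.8 → max 2.4
Option 2 regrets: 0.5, 2.1, 0.3, 0.4, 2.3 → max 2.3
Option 3 regrets: 0.1, 0.0, 2.0, 0.0, 0.0 → max 2.0
Option 4 regrets: 0.0, 2.7, 1.5, 1.3, 1.6 → max 2.7
Smallest max regret = 2.0 → Option 3.

Option 3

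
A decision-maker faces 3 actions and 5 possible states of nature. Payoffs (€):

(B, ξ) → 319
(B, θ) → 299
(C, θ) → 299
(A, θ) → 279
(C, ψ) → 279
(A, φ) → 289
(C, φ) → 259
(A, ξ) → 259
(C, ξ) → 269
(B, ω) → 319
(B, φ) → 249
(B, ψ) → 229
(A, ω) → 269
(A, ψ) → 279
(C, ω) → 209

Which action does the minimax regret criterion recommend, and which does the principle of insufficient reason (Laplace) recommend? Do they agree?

Column bests: θ=299, φ=289, ψ=279, ω=319, ξ=319.
A regrets: 20, 0, 0, 50, 60 → max 60
B regrets: 0, 40, 50, 0, 0 → max 50
C regrets: 0, 30, 0, 110, 50 → max 110
Smallest max regret = 50 → B.
Row averages: A=275, B=283, C=263
Highest average = 283 → B.

minimax regret → B; laplace → B (agree)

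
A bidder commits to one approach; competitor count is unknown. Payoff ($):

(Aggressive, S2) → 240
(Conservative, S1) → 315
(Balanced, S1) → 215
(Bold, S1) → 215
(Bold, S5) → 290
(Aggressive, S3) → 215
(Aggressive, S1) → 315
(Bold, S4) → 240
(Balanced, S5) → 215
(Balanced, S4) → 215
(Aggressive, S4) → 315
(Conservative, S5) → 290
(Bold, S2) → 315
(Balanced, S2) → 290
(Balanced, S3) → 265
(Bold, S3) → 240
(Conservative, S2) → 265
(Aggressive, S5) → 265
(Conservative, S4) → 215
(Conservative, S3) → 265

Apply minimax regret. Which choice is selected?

Aggressive

Column bests: S1=315, S2=315, S3=265, S4=315, S5=290.
Conservative regrets: 0, 50, 0, 100, 0 → max 100
Balanced regrets: 100, 25, 0, 100, 75 → max 100
Aggressive regrets: 0, 75, 50, 0, 25 → max 75
Bold regrets: 100, 0, 25, 75, 0 → max 100
Smallest max regret = 75 → Aggressive.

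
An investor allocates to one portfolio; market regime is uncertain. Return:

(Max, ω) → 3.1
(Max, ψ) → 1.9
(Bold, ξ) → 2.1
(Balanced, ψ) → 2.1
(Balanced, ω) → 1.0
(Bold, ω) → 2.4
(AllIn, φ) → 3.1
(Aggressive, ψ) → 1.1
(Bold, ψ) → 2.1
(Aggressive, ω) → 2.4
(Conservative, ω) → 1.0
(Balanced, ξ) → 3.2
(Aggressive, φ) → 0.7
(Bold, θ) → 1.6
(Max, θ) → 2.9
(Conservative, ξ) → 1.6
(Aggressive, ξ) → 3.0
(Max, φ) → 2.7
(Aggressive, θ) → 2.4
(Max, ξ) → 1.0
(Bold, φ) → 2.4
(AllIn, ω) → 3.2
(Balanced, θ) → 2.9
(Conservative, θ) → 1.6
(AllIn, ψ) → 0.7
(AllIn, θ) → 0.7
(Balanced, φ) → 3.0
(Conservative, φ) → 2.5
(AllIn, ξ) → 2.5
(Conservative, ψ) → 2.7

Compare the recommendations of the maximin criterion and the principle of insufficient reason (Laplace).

maximin → Bold; laplace → Balanced (disagree)

Row minima: Conservative=1.0, Balanced=1.0, Aggressive=0.7, Bold=1.6, AllIn=0.7, Max=1.0
Best worst-case = 1.6 → Bold.
Row averages: Conservative=1.88, Balanced=2.44, Aggressive=1.92, Bold=2.12, AllIn=2.04, Max=2.32
Highest average = 2.44 → Balanced.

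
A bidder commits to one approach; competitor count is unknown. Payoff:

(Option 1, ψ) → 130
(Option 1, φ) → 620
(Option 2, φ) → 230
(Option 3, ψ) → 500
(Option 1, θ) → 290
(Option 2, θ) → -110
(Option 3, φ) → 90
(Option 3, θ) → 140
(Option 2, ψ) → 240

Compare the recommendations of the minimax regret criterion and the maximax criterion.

minimax regret → Option 1; maximax → Option 1 (agree)

Column bests: θ=290, φ=620, ψ=500.
Option 1 regrets: 0, 0, 370 → max 370
Option 2 regrets: 400, 390, 260 → max 400
Option 3 regrets: 150, 530, 0 → max 530
Smallest max regret = 370 → Option 1.
Row maxima: Option 1=620, Option 2=240, Option 3=500
Best best-case = 620 → Option 1.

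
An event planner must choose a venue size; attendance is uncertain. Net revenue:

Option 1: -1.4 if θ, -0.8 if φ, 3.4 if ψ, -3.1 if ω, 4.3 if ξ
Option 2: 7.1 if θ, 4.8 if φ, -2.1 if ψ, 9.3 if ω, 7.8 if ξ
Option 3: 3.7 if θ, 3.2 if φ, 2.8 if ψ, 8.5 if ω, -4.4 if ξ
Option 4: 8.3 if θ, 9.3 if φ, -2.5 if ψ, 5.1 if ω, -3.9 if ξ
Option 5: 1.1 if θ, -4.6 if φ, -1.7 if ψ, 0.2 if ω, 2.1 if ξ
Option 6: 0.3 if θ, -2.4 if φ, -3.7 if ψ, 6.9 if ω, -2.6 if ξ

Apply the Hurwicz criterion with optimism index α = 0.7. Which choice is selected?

Option 1: 0.7·4.3 + 0.3·(-3.1) = 2.08
Option 2: 0.7·9.3 + 0.3·(-2.1) = 5.88
Option 3: 0.7·8.5 + 0.3·(-4.4) = 4.63
Option 4: 0.7·9.3 + 0.3·(-3.9) = 5.34
Option 5: 0.7·2.1 + 0.3·(-4.6) = 0.09
Option 6: 0.7·6.9 + 0.3·(-3.7) = 3.72
Highest Hurwicz score = 5.88 → Option 2.

Option 2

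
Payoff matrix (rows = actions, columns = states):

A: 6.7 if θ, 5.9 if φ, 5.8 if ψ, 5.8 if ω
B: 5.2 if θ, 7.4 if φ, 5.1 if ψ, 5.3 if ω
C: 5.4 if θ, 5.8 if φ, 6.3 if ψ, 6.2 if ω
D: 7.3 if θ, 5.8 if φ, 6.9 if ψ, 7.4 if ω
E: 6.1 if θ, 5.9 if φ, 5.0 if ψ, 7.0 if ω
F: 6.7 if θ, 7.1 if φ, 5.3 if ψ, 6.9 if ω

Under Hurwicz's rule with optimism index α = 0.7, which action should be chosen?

D

A: 0.7·6.7 + 0.3·5.8 = 6.43
B: 0.7·7.4 + 0.3·5.1 = 6.71
C: 0.7·6.3 + 0.3·5.4 = 6.03
D: 0.7·7.4 + 0.3·5.8 = 6.92
E: 0.7·7.0 + 0.3·5.0 = 6.4
F: 0.7·7.1 + 0.3·5.3 = 6.56
Highest Hurwicz score = 6.92 → D.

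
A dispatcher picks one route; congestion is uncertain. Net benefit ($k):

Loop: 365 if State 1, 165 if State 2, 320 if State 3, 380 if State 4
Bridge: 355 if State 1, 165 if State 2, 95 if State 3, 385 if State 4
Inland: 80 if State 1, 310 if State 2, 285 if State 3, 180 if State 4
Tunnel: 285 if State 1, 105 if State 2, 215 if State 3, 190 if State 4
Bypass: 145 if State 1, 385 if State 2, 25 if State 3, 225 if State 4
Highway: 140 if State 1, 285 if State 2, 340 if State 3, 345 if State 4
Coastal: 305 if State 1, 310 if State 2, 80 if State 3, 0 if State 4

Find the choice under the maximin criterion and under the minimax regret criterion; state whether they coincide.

maximin → Loop; minimax regret → Loop (agree)

Row minima: Loop=165, Bridge=95, Inland=80, Tunnel=105, Bypass=25, Highway=140, Coastal=0
Best worst-case = 165 → Loop.
Column bests: State 1=365, State 2=385, State 3=340, State 4=385.
Loop regrets: 0, 220, 20, 5 → max 220
Bridge regrets: 10, 220, 245, 0 → max 245
Inland regrets: 285, 75, 55, 205 → max 285
Tunnel regrets: 80, 280, 125, 195 → max 280
Bypass regrets: 220, 0, 315, 160 → max 315
Highway regrets: 225, 100, 0, 40 → max 225
Coastal regrets: 60, 75, 260, 385 → max 385
Smallest max regret = 220 → Loop.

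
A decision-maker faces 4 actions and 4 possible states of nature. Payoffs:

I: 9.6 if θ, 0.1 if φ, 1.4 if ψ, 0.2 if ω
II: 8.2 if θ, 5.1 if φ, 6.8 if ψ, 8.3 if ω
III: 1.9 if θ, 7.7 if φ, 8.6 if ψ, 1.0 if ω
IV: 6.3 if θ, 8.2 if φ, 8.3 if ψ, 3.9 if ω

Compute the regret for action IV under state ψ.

Best payoff under ψ is 8.6.
Regret = 8.6 − 8.3 = 0.3.

0.3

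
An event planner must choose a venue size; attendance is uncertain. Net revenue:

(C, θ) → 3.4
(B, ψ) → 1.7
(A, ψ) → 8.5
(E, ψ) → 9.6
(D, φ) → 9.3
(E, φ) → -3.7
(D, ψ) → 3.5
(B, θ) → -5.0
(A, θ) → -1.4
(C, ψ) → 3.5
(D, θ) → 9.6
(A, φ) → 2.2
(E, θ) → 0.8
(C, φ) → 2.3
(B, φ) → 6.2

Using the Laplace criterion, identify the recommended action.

D

Row averages: A=3.1, B=29/30, C=46/15, D=112/15, E=67/30
Highest average = 112/15 → D.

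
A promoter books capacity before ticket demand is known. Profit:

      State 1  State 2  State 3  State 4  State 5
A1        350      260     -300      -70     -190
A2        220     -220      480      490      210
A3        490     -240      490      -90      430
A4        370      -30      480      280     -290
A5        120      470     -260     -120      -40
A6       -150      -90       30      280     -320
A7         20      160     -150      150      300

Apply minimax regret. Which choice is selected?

Column bests: State 1=490, State 2=470, State 3=490, State 4=490, State 5=430.
A1 regrets: 140, 210, 790, 560, 620 → max 790
A2 regrets: 270, 690, 10, 0, 220 → max 690
A3 regrets: 0, 710, 0, 580, 0 → max 710
A4 regrets: 120, 500, 10, 210, 720 → max 720
A5 regrets: 370, 0, 750, 610, 470 → max 750
A6 regrets: 640, 560, 460, 210, 750 → max 750
A7 regrets: 470, 310, 640, 340, 130 → max 640
Smallest max regret = 640 → A7.

A7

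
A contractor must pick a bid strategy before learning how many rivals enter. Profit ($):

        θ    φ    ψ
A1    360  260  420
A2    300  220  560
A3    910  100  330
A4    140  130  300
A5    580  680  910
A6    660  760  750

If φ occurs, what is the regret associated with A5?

Best payoff under φ is 760.
Regret = 760 − 680 = 80.

80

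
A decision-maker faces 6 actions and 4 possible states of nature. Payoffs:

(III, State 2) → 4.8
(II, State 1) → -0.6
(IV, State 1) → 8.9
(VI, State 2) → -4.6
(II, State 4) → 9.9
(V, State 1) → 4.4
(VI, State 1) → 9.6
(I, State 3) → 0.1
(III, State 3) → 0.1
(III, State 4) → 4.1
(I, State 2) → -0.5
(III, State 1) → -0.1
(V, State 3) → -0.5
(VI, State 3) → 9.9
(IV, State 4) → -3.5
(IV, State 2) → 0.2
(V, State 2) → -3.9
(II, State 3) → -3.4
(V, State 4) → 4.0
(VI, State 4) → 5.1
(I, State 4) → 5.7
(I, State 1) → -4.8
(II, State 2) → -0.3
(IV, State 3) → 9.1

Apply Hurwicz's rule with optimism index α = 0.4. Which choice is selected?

I: 0.4·5.7 + 0.6·(-4.8) = -0.6
II: 0.4·9.9 + 0.6·(-3.4) = 1.92
III: 0.4·4.8 + 0.6·(-0.1) = 1.86
IV: 0.4·9.1 + 0.6·(-3.5) = 1.54
V: 0.4·4.4 + 0.6·(-3.9) = -0.58
VI: 0.4·9.9 + 0.6·(-4.6) = 1.2
Highest Hurwicz score = 1.92 → II.

II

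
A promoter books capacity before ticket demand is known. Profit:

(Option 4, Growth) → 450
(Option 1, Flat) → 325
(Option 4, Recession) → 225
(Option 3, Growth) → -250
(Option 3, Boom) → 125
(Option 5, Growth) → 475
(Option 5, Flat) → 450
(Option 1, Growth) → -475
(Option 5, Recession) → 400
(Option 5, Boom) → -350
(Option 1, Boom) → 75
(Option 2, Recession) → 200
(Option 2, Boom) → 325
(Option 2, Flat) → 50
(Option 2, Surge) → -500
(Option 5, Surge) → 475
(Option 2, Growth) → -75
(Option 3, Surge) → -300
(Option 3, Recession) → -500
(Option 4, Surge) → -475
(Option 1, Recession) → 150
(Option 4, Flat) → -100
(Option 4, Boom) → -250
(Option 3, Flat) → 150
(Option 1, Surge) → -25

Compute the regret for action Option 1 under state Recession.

Best payoff under Recession is 400.
Regret = 400 − 150 = 250.

250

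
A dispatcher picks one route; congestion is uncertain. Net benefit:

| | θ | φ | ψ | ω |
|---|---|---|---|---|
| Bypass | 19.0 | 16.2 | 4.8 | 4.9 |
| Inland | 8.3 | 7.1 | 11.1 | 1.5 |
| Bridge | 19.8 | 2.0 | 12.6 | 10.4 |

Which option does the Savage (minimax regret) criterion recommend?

Column bests: θ=19.8, φ=16.2, ψ=12.6, ω=10.4.
Bypass regrets: 0.8, 0.0, 7.8, 5.5 → max 7.8
Inland regrets: 11.5, 9.1, 1.5, 8.9 → max 11.5
Bridge regrets: 0.0, 14.2, 0.0, 0.0 → max 14.2
Smallest max regret = 7.8 → Bypass.

Bypass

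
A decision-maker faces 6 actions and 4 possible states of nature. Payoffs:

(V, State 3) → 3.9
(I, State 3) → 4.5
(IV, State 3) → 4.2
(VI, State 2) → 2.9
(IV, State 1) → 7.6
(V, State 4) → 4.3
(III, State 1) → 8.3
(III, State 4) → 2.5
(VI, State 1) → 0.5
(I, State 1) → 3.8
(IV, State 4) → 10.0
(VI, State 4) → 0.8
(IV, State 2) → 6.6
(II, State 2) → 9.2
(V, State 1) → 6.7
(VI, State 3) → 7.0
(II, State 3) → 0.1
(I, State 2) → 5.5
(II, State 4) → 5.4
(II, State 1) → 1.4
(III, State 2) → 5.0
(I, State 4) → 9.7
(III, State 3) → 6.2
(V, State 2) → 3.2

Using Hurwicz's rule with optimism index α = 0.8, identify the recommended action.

I: 0.8·9.7 + 0.2·3.8 = 8.52
II: 0.8·9.2 + 0.2·0.1 = 7.38
III: 0.8·8.3 + 0.2·2.5 = 7.14
IV: 0.8·10.0 + 0.2·4.2 = 8.84
V: 0.8·6.7 + 0.2·3.2 = 6
VI: 0.8·7.0 + 0.2·0.5 = 5.7
Highest Hurwicz score = 8.84 → IV.

IV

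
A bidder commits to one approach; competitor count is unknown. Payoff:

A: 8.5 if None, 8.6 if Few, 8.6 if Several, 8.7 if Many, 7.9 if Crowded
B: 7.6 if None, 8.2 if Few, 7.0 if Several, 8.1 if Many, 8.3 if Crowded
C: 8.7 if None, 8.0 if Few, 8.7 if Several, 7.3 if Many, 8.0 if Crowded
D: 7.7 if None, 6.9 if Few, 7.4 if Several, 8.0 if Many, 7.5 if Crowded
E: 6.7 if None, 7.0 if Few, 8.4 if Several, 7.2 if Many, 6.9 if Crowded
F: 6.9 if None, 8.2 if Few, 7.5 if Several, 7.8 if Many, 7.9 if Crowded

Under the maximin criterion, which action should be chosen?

A

Row minima: A=7.9, B=7.0, C=7.3, D=6.9, E=6.7, F=6.9
Best worst-case = 7.9 → A.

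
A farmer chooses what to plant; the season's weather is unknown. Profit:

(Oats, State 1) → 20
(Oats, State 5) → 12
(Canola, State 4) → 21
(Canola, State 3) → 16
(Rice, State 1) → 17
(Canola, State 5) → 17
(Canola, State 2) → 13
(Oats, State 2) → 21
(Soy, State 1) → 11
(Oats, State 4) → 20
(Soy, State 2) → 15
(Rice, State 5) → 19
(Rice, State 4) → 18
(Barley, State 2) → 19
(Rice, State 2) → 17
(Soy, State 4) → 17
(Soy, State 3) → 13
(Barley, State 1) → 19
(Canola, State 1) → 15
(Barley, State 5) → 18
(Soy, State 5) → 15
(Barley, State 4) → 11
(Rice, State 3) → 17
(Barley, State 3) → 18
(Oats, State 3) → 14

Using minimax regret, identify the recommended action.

Column bests: State 1=20, State 2=21, State 3=18, State 4=21, State 5=19.
Canola regrets: 5, 8, 2, 0, 2 → max 8
Barley regrets: 1, 2, 0, 10, 1 → max 10
Rice regrets: 3, 4, 1, 3, 0 → max 4
Soy regrets: 9, 6, 5, 4, 4 → max 9
Oats regrets: 0, 0, 4, 1, 7 → max 7
Smallest max regret = 4 → Rice.

Rice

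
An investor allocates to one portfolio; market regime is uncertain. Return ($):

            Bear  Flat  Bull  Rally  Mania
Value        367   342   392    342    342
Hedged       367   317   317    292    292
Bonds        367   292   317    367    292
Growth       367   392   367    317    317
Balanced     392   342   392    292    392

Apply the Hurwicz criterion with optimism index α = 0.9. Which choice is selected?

Value

Value: 0.9·392 + 0.1·342 = 387
Hedged: 0.9·367 + 0.1·292 = 359.5
Bonds: 0.9·367 + 0.1·292 = 359.5
Growth: 0.9·392 + 0.1·317 = 384.5
Balanced: 0.9·392 + 0.1·292 = 382
Highest Hurwicz score = 387 → Value.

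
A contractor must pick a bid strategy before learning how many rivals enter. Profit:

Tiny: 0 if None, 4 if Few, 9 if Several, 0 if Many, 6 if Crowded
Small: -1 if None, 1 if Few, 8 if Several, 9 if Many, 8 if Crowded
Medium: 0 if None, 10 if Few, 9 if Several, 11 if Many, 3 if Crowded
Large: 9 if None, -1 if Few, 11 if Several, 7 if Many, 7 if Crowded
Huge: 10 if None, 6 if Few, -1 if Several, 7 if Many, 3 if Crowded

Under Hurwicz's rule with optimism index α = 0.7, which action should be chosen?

Tiny: 0.7·9 + 0.3·0 = 6.3
Small: 0.7·9 + 0.3·(-1) = 6
Medium: 0.7·11 + 0.3·0 = 7.7
Large: 0.7·11 + 0.3·(-1) = 7.4
Huge: 0.7·10 + 0.3·(-1) = 6.7
Highest Hurwicz score = 7.7 → Medium.

Medium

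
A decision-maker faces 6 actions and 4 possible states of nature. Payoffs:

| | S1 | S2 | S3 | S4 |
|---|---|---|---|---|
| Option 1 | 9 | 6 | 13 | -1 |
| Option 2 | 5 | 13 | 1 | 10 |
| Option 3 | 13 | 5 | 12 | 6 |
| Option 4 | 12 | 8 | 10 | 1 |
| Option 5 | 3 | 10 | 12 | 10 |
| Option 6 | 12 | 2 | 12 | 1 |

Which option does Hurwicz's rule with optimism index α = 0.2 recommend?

Option 1: 0.2·13 + 0.8·(-1) = 1.8
Option 2: 0.2·13 + 0.8·1 = 3.4
Option 3: 0.2·13 + 0.8·5 = 6.6
Option 4: 0.2·12 + 0.8·1 = 3.2
Option 5: 0.2·12 + 0.8·3 = 4.8
Option 6: 0.2·12 + 0.8·1 = 3.2
Highest Hurwicz score = 6.6 → Option 3.

Option 3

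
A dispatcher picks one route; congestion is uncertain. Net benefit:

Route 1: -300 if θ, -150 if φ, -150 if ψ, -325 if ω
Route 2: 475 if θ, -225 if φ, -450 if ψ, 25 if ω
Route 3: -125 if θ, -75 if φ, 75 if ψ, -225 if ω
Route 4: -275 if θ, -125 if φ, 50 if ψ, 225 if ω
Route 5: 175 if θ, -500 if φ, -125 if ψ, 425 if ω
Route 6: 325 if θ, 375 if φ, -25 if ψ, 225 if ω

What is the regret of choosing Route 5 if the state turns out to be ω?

0

Best payoff under ω is 425.
Regret = 425 − 425 = 0.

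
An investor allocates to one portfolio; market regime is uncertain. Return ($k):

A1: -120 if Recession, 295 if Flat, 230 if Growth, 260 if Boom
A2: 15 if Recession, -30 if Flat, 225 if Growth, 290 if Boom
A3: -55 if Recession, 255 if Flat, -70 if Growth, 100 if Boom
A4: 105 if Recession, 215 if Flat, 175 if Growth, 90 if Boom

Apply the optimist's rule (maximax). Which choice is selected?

A1

Row maxima: A1=295, A2=290, A3=255, A4=215
Best best-case = 295 → A1.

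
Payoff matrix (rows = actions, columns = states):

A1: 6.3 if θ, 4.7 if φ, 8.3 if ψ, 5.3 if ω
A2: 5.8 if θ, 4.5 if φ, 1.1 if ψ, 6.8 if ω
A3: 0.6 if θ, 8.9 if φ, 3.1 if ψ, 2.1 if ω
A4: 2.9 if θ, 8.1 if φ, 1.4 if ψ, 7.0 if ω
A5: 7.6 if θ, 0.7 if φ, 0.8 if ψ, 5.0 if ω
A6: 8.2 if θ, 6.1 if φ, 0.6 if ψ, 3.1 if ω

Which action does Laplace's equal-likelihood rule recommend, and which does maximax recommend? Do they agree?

laplace → A1; maximax → A3 (disagree)

Row averages: A1=6.15, A2=4.55, A3=3.675, A4=4.85, A5=3.525, A6=4.5
Highest average = 6.15 → A1.
Row maxima: A1=8.3, A2=6.8, A3=8.9, A4=8.1, A5=7.6, A6=8.2
Best best-case = 8.9 → A3.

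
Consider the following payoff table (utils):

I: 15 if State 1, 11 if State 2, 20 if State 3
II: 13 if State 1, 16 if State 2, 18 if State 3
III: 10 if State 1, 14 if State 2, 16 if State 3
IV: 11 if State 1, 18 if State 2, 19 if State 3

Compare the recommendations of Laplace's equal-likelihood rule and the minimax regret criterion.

Row averages: I=46/3, II=47/3, III=40/3, IV=16
Highest average = 16 → IV.
Column bests: State 1=15, State 2=18, State 3=20.
I regrets: 0, 7, 0 → max 7
II regrets: 2, 2, 2 → max 2
III regrets: 5, 4, 4 → max 5
IV regrets: 4, 0, 1 → max 4
Smallest max regret = 2 → II.

laplace → IV; minimax regret → II (disagree)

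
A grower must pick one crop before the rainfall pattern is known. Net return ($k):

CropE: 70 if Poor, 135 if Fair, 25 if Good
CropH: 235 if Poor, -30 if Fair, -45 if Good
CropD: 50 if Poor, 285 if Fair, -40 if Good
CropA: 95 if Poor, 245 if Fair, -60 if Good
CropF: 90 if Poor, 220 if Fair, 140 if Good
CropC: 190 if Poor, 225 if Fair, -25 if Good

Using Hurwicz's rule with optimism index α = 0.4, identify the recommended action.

CropE: 0.4·135 + 0.6·25 = 69
CropH: 0.4·235 + 0.6·(-45) = 67
CropD: 0.4·285 + 0.6·(-40) = 90
CropA: 0.4·245 + 0.6·(-60) = 62
CropF: 0.4·220 + 0.6·90 = 142
CropC: 0.4·225 + 0.6·(-25) = 75
Highest Hurwicz score = 142 → CropF.

CropF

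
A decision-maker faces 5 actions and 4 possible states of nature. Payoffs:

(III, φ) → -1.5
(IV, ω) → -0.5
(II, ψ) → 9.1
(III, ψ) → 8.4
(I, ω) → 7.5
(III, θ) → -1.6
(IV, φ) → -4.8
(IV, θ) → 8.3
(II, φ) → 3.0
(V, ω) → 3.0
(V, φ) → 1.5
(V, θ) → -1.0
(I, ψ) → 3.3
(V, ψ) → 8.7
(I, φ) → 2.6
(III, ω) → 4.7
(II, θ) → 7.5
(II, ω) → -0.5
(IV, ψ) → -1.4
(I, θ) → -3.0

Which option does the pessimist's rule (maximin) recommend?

II

Row minima: I=-3.0, II=-0.5, III=-1.6, IV=-4.8, V=-1.0
Best worst-case = -0.5 → II.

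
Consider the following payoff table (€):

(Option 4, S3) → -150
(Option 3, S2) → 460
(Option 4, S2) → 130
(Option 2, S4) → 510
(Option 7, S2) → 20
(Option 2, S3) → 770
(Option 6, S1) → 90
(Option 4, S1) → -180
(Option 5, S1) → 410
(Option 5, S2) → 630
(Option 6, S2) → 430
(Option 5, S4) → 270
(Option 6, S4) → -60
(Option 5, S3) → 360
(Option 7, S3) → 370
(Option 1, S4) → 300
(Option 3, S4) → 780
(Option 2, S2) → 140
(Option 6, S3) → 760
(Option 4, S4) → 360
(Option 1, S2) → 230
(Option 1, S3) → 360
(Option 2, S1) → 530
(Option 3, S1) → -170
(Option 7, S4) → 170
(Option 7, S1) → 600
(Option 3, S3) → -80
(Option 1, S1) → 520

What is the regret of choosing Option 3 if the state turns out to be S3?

850

Best payoff under S3 is 770.
Regret = 770 − (-80) = 850.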